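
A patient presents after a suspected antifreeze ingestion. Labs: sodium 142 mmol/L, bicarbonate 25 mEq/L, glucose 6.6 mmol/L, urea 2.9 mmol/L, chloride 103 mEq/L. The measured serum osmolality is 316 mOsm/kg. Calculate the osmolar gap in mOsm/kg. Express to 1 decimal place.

22.5 mOsm/kg

Calculated osmolality = 2·Na + glucose + urea
= 2·142 + 6.6 + 2.9
= 284 + 6.60 + 2.90
= 293.5 mOsm/kg ≈ 293.5 mOsm/kg
Osmolar gap = measured − calculated = 316 − 293.5 = 22.5 mOsm/kg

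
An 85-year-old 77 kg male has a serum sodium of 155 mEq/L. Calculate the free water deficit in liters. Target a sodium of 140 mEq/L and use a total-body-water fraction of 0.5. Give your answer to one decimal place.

TBW = 0.5 · 77 = 38.5 L
Free water deficit = TBW · (Na/140 − 1)
= 38.5 · (155/140 − 1)
= 38.5 · 0.1071
= 4.12 L

4.1 L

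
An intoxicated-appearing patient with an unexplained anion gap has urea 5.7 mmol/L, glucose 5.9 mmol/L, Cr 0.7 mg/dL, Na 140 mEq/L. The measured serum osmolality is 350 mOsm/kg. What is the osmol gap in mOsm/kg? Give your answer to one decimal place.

58.4 mOsm/kg

Calculated osmolality = 2·Na + glucose + urea
= 2·140 + 5.9 + 5.7
= 280 + 5.90 + 5.70
= 291.6 mOsm/kg ≈ 291.6 mOsm/kg
Osmolar gap = measured − calculated = 350 − 291.6 = 58.4 mOsm/kg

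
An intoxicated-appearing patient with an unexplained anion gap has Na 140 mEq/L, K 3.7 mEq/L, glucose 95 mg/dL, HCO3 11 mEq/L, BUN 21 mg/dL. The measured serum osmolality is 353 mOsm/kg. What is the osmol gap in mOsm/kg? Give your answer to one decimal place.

Calculated osmolality = 2·Na + glucose/18 + BUN/2.8
= 2·140 + 95/18 + 21/2.8
= 280 + 5.28 + 7.50
= 292.78 mOsm/kg ≈ 292.8 mOsm/kg
Osmolar gap = measured − calculated = 353 − 292.8 = 60.2 mOsm/kg

60.2 mOsm/kg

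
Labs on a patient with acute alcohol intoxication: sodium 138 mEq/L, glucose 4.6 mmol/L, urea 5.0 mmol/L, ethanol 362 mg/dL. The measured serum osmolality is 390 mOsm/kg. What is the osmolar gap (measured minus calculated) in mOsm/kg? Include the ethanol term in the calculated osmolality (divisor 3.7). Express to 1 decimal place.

6.6 mOsm/kg

Calculated osmolality = 2·Na + glucose + urea + ethanol/3.7
= 2·138 + 4.6 + 5 + 362/3.7
= 276 + 4.60 + 5 + 97.84
= 383.44 mOsm/kg ≈ 383.4 mOsm/kg
Osmolar gap = measured − calculated = 390 − 383.4 = 6.6 mOsm/kg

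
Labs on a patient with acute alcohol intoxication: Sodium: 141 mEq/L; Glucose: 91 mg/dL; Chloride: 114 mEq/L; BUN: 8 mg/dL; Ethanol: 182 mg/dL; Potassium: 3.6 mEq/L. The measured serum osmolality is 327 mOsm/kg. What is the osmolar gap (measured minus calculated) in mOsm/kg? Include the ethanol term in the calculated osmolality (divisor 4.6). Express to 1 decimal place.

-2.5 mOsm/kg

Calculated osmolality = 2·Na + glucose/18 + BUN/2.8 + ethanol/4.6
= 2·141 + 91/18 + 8/2.8 + 182/4.6
= 282 + 5.06 + 2.86 + 39.57
= 329.49 mOsm/kg ≈ 329.5 mOsm/kg
Osmolar gap = measured − calculated = 327 − 329.5 = -2.5 mOsm/kg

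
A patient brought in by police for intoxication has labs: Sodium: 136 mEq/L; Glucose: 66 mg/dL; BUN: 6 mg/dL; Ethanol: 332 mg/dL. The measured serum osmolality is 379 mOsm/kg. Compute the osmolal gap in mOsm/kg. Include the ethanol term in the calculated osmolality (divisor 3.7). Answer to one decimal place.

Calculated osmolality = 2·Na + glucose/18 + BUN/2.8 + ethanol/3.7
= 2·136 + 66/18 + 6/2.8 + 332/3.7
= 272 + 3.67 + 2.14 + 89.73
= 367.54 mOsm/kg ≈ 367.5 mOsm/kg
Osmolar gap = measured − calculated = 379 − 367.5 = 11.5 mOsm/kg

11.5 mOsm/kg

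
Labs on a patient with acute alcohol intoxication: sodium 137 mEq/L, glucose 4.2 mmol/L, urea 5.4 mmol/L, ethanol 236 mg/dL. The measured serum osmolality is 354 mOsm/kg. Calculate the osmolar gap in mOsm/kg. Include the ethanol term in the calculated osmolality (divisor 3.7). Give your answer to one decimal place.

Calculated osmolality = 2·Na + glucose + urea + ethanol/3.7
= 2·137 + 4.2 + 5.4 + 236/3.7
= 274 + 4.20 + 5.40 + 63.78
= 347.38 mOsm/kg ≈ 347.4 mOsm/kg
Osmolar gap = measured − calculated = 354 − 347.4 = 6.6 mOsm/kg

6.6 mOsm/kg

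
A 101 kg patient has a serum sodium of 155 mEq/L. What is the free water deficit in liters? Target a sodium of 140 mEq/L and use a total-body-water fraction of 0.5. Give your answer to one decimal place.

TBW = 0.5 · 101 = 50.5 L
Free water deficit = TBW · (Na/140 − 1)
= 50.5 · (155/140 − 1)
= 50.5 · 0.1071
= 5.41 L

5.4 L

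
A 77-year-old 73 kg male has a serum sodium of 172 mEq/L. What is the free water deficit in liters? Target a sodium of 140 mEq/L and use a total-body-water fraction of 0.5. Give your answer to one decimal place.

8.3 L

TBW = 0.5 · 73 = 36.5 L
Free water deficit = TBW · (Na/140 − 1)
= 36.5 · (172/140 − 1)
= 36.5 · 0.2286
= 8.34 L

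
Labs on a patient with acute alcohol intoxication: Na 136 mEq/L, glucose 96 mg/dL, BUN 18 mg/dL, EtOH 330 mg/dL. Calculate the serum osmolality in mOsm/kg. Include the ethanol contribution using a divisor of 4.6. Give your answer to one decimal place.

Calculated osmolality = 2·Na + glucose/18 + BUN/2.8 + ethanol/4.6
= 2·136 + 96/18 + 18/2.8 + 330/4.6
= 272 + 5.33 + 6.43 + 71.74
= 355.5 mOsm/kg

355.5 mOsm/kg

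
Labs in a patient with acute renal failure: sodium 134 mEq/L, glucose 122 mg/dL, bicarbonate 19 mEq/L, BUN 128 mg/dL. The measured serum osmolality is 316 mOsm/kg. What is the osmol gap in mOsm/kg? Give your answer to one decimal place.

-4.5 mOsm/kg

Calculated osmolality = 2·Na + glucose/18 + BUN/2.8
= 2·134 + 122/18 + 128/2.8
= 268 + 6.78 + 45.71
= 320.49 mOsm/kg ≈ 320.5 mOsm/kg
Osmolar gap = measured − calculated = 316 − 320.5 = -4.5 mOsm/kg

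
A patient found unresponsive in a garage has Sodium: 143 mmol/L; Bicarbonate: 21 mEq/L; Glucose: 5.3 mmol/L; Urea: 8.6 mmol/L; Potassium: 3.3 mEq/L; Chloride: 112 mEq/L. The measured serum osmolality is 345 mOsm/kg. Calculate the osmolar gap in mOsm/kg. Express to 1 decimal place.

45.1 mOsm/kg

Calculated osmolality = 2·Na + glucose + urea
= 2·143 + 5.3 + 8.6
= 286 + 5.30 + 8.60
= 299.9 mOsm/kg ≈ 299.9 mOsm/kg
Osmolar gap = measured − calculated = 345 − 299.9 = 45.1 mOsm/kg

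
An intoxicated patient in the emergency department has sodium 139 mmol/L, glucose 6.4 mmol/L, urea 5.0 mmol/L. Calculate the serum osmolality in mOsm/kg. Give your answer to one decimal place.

289.4 mOsm/kg

Calculated osmolality = 2·Na + glucose + urea
= 2·139 + 6.4 + 5
= 278 + 6.40 + 5
= 289.4 mOsm/kg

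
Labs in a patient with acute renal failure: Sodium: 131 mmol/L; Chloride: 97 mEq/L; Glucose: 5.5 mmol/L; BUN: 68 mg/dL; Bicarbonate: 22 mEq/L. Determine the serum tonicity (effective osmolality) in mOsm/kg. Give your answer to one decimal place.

Effective osmolality excludes urea (freely permeant across cell membranes):
2·Na + glucose
= 2·131 + 5.5
= 262 + 5.5
= 267.5 mOsm/kg

267.5 mOsm/kg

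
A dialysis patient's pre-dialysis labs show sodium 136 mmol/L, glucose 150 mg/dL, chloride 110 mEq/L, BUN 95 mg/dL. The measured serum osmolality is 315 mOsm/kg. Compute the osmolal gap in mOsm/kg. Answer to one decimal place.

0.7 mOsm/kg

Calculated osmolality = 2·Na + glucose/18 + BUN/2.8
= 2·136 + 150/18 + 95/2.8
= 272 + 8.33 + 33.93
= 314.26 mOsm/kg ≈ 314.3 mOsm/kg
Osmolar gap = measured − calculated = 315 − 314.3 = 0.7 mOsm/kg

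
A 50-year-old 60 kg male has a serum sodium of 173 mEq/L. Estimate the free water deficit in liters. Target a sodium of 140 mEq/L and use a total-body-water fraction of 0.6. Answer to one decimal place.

8.5 L

TBW = 0.6 · 60 = 36 L
Free water deficit = TBW · (Na/140 − 1)
= 36 · (173/140 − 1)
= 36 · 0.2357
= 8.49 L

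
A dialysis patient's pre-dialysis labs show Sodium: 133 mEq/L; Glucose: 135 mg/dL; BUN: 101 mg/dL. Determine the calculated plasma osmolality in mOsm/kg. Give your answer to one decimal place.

309.6 mOsm/kg

Calculated osmolality = 2·Na + glucose/18 + BUN/2.8
= 2·133 + 135/18 + 101/2.8
= 266 + 7.50 + 36.07
= 309.57 mOsm/kg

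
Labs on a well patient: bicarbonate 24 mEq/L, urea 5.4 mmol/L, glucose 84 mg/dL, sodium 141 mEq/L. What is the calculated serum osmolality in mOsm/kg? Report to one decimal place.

292.1 mOsm/kg

Calculated osmolality = 2·Na + glucose/18 + urea
= 2·141 + 84/18 + 5.4
= 282 + 4.67 + 5.40
= 292.07 mOsm/kg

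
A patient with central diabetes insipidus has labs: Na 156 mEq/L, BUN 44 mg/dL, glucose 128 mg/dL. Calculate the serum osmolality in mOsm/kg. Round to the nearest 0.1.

Calculated osmolality = 2·Na + glucose/18 + BUN/2.8
= 2·156 + 128/18 + 44/2.8
= 312 + 7.11 + 15.71
= 334.82 mOsm/kg

334.8 mOsm/kg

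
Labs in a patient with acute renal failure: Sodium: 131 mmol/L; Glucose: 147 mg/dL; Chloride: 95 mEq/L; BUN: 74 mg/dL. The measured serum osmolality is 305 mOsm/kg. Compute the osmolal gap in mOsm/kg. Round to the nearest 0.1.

Calculated osmolality = 2·Na + glucose/18 + BUN/2.8
= 2·131 + 147/18 + 74/2.8
= 262 + 8.17 + 26.43
= 296.6 mOsm/kg ≈ 296.6 mOsm/kg
Osmolar gap = measured − calculated = 305 − 296.6 = 8.4 mOsm/kg

8.4 mOsm/kg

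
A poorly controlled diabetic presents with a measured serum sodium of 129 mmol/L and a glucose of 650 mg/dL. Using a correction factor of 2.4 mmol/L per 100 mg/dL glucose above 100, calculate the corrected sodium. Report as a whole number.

142 mmol/L

Corrected Na = measured Na + 2.4 · (glucose − 100)/100
= 129 + 2.4 · (650 − 100)/100
= 129 + 13.2
= 142.2 mmol/L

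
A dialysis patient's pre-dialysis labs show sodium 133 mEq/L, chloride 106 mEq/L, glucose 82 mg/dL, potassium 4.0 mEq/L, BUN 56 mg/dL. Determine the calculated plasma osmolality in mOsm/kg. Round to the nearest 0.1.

290.6 mOsm/kg

Calculated osmolality = 2·Na + glucose/18 + BUN/2.8
= 2·133 + 82/18 + 56/2.8
= 266 + 4.56 + 20
= 290.56 mOsm/kg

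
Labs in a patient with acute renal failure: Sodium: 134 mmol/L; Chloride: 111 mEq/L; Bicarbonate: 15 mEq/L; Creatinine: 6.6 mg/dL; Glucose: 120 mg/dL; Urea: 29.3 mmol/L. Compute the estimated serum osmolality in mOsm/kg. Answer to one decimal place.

Calculated osmolality = 2·Na + glucose/18 + urea
= 2·134 + 120/18 + 29.3
= 268 + 6.67 + 29.30
= 303.97 mOsm/kg

304.0 mOsm/kg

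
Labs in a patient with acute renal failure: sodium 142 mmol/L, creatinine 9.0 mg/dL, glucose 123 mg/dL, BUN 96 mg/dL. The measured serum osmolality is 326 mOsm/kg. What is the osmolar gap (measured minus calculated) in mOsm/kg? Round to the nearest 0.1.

0.9 mOsm/kg

Calculated osmolality = 2·Na + glucose/18 + BUN/2.8
= 2·142 + 123/18 + 96/2.8
= 284 + 6.83 + 34.29
= 325.12 mOsm/kg ≈ 325.1 mOsm/kg
Osmolar gap = measured − calculated = 326 − 325.1 = 0.9 mOsm/kg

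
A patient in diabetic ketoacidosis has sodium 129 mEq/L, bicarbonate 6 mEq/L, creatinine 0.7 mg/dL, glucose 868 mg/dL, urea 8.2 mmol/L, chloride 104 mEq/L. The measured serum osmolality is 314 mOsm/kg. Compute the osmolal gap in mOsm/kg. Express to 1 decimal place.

-0.4 mOsm/kg

Calculated osmolality = 2·Na + glucose/18 + urea
= 2·129 + 868/18 + 8.2
= 258 + 48.22 + 8.20
= 314.42 mOsm/kg ≈ 314.4 mOsm/kg
Osmolar gap = measured − calculated = 314 − 314.4 = -0.4 mOsm/kg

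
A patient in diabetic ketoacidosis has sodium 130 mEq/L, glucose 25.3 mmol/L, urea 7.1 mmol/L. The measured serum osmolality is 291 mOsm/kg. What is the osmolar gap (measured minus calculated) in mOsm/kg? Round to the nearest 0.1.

-1.4 mOsm/kg

Calculated osmolality = 2·Na + glucose + urea
= 2·130 + 25.3 + 7.1
= 260 + 25.30 + 7.10
= 292.4 mOsm/kg ≈ 292.4 mOsm/kg
Osmolar gap = measured − calculated = 291 − 292.4 = -1.4 mOsm/kg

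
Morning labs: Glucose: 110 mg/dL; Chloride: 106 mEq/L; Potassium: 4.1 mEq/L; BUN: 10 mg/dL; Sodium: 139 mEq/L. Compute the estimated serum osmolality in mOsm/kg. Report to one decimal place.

Calculated osmolality = 2·Na + glucose/18 + BUN/2.8
= 2·139 + 110/18 + 10/2.8
= 278 + 6.11 + 3.57
= 287.68 mOsm/kg

287.7 mOsm/kg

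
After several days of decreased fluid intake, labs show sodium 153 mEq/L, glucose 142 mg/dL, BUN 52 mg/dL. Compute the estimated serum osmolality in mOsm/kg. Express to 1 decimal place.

332.5 mOsm/kg

Calculated osmolality = 2·Na + glucose/18 + BUN/2.8
= 2·153 + 142/18 + 52/2.8
= 306 + 7.89 + 18.57
= 332.46 mOsm/kg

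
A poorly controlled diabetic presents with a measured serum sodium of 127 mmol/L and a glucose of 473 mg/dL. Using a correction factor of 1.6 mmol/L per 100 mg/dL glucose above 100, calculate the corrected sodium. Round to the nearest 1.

Corrected Na = measured Na + 1.6 · (glucose − 100)/100
= 127 + 1.6 · (473 − 100)/100
= 127 + 6
= 133 mmol/L

133 mmol/L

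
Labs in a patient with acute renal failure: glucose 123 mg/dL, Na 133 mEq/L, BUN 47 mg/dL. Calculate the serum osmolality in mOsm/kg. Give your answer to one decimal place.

289.6 mOsm/kg

Calculated osmolality = 2·Na + glucose/18 + BUN/2.8
= 2·133 + 123/18 + 47/2.8
= 266 + 6.83 + 16.79
= 289.62 mOsm/kg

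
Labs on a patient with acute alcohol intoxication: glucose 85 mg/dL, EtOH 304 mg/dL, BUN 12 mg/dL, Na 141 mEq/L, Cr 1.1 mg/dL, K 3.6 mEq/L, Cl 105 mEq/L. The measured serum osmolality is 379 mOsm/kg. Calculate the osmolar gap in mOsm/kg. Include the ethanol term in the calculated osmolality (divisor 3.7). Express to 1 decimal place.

5.8 mOsm/kg

Calculated osmolality = 2·Na + glucose/18 + BUN/2.8 + ethanol/3.7
= 2·141 + 85/18 + 12/2.8 + 304/3.7
= 282 + 4.72 + 4.29 + 82.16
= 373.17 mOsm/kg ≈ 373.2 mOsm/kg
Osmolar gap = measured − calculated = 379 − 373.2 = 5.8 mOsm/kg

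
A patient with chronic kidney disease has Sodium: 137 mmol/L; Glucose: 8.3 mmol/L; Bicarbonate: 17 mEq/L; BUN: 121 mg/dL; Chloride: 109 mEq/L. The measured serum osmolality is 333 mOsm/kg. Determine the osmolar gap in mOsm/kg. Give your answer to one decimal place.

7.5 mOsm/kg

Calculated osmolality = 2·Na + glucose + BUN/2.8
= 2·137 + 8.3 + 121/2.8
= 274 + 8.30 + 43.21
= 325.51 mOsm/kg ≈ 325.5 mOsm/kg
Osmolar gap = measured − calculated = 333 − 325.5 = 7.5 mOsm/kg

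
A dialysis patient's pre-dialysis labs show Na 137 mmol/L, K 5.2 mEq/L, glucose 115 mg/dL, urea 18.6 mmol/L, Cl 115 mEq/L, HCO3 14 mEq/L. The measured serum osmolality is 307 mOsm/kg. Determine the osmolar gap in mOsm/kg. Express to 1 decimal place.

Calculated osmolality = 2·Na + glucose/18 + urea
= 2·137 + 115/18 + 18.6
= 274 + 6.39 + 18.60
= 298.99 mOsm/kg ≈ 299.0 mOsm/kg
Osmolar gap = measured − calculated = 307 − 299.0 = 8.0 mOsm/kg

8.0 mOsm/kg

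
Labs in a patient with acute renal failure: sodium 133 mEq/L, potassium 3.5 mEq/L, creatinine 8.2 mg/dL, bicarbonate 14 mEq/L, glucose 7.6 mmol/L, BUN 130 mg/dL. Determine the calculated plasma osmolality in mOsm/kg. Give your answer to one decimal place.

Calculated osmolality = 2·Na + glucose + BUN/2.8
= 2·133 + 7.6 + 130/2.8
= 266 + 7.60 + 46.43
= 320.03 mOsm/kg

320.0 mOsm/kg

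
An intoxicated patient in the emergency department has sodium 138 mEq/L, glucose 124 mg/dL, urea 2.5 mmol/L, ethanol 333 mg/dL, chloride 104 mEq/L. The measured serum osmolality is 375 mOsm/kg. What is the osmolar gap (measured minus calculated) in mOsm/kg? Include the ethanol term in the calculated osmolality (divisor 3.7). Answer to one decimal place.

-0.4 mOsm/kg

Calculated osmolality = 2·Na + glucose/18 + urea + ethanol/3.7
= 2·138 + 124/18 + 2.5 + 333/3.7
= 276 + 6.89 + 2.50 + 90
= 375.39 mOsm/kg ≈ 375.4 mOsm/kg
Osmolar gap = measured − calculated = 375 − 375.4 = -0.4 mOsm/kg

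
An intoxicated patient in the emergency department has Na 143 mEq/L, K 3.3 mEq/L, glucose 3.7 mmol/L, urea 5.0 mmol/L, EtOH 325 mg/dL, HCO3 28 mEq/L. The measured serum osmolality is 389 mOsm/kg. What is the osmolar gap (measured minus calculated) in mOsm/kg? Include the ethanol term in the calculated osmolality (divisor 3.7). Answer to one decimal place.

Calculated osmolality = 2·Na + glucose + urea + ethanol/3.7
= 2·143 + 3.7 + 5 + 325/3.7
= 286 + 3.70 + 5 + 87.84
= 382.54 mOsm/kg ≈ 382.5 mOsm/kg
Osmolar gap = measured − calculated = 389 − 382.5 = 6.5 mOsm/kg

6.5 mOsm/kg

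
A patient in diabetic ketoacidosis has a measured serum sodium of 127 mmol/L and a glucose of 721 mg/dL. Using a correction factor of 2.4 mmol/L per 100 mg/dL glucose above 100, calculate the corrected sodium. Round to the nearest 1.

Corrected Na = measured Na + 2.4 · (glucose − 100)/100
= 127 + 2.4 · (721 − 100)/100
= 127 + 14.9
= 141.9 mmol/L

142 mmol/L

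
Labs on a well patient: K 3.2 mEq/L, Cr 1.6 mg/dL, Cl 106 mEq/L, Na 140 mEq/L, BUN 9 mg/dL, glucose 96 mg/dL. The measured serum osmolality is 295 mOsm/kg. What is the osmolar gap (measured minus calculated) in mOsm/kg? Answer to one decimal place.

6.5 mOsm/kg

Calculated osmolality = 2·Na + glucose/18 + BUN/2.8
= 2·140 + 96/18 + 9/2.8
= 280 + 5.33 + 3.21
= 288.54 mOsm/kg ≈ 288.5 mOsm/kg
Osmolar gap = measured − calculated = 295 − 288.5 = 6.5 mOsm/kg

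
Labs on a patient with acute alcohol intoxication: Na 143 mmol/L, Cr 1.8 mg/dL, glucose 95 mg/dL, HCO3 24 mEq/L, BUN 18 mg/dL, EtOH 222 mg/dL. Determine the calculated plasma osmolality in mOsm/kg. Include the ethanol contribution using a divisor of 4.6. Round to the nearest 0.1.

Calculated osmolality = 2·Na + glucose/18 + BUN/2.8 + ethanol/4.6
= 2·143 + 95/18 + 18/2.8 + 222/4.6
= 286 + 5.28 + 6.43 + 48.26
= 345.97 mOsm/kg

346.0 mOsm/kg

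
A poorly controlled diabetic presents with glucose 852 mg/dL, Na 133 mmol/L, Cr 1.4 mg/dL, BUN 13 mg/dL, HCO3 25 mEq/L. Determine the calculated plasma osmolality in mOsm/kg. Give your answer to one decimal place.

Calculated osmolality = 2·Na + glucose/18 + BUN/2.8
= 2·133 + 852/18 + 13/2.8
= 266 + 47.33 + 4.64
= 317.97 mOsm/kg

318.0 mOsm/kg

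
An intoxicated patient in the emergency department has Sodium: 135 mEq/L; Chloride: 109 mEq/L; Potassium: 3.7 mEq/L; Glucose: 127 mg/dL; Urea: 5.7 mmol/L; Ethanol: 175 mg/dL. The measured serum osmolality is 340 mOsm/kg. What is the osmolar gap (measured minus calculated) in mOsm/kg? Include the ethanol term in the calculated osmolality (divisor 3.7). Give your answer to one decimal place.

Calculated osmolality = 2·Na + glucose/18 + urea + ethanol/3.7
= 2·135 + 127/18 + 5.7 + 175/3.7
= 270 + 7.06 + 5.70 + 47.30
= 330.06 mOsm/kg ≈ 330.1 mOsm/kg
Osmolar gap = measured − calculated = 340 − 330.1 = 9.9 mOsm/kg

9.9 mOsm/kg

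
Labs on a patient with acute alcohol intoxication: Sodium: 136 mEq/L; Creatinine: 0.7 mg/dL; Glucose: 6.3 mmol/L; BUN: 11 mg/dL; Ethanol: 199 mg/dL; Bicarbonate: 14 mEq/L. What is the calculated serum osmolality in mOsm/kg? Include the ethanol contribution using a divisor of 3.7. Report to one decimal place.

Calculated osmolality = 2·Na + glucose + BUN/2.8 + ethanol/3.7
= 2·136 + 6.3 + 11/2.8 + 199/3.7
= 272 + 6.30 + 3.93 + 53.78
= 336.01 mOsm/kg

336.0 mOsm/kg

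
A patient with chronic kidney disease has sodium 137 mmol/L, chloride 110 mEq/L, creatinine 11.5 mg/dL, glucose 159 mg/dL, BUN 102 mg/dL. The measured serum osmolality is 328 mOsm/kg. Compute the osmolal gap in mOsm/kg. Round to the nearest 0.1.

Calculated osmolality = 2·Na + glucose/18 + BUN/2.8
= 2·137 + 159/18 + 102/2.8
= 274 + 8.83 + 36.43
= 319.26 mOsm/kg ≈ 319.3 mOsm/kg
Osmolar gap = measured − calculated = 328 − 319.3 = 8.7 mOsm/kg

8.7 mOsm/kg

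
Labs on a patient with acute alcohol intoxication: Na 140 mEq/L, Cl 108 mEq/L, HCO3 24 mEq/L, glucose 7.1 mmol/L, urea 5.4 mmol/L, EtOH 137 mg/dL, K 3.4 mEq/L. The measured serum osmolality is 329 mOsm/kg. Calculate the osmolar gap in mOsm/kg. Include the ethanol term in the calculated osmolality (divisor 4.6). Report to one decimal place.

Calculated osmolality = 2·Na + glucose + urea + ethanol/4.6
= 2·140 + 7.1 + 5.4 + 137/4.6
= 280 + 7.10 + 5.40 + 29.78
= 322.28 mOsm/kg ≈ 322.3 mOsm/kg
Osmolar gap = measured − calculated = 329 − 322.3 = 6.7 mOsm/kg

6.7 mOsm/kg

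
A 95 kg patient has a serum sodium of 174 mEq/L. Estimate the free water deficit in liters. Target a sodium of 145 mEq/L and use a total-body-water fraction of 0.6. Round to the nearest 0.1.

11.4 L

TBW = 0.6 · 95 = 57 L
Free water deficit = TBW · (Na/145 − 1)
= 57 · (174/145 − 1)
= 57 · 0.2
= 11.4 L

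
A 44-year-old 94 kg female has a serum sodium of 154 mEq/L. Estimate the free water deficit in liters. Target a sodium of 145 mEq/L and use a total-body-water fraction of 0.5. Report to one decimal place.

TBW = 0.5 · 94 = 47 L
Free water deficit = TBW · (Na/145 − 1)
= 47 · (154/145 − 1)
= 47 · 0.0621
= 2.92 L

2.9 L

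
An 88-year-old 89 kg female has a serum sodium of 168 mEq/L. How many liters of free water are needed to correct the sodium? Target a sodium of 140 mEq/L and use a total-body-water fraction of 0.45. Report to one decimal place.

TBW = 0.45 · 89 = 40.05 L
Free water deficit = TBW · (Na/140 − 1)
= 40.05 · (168/140 − 1)
= 40.05 · 0.2
= 8.01 L

8.0 L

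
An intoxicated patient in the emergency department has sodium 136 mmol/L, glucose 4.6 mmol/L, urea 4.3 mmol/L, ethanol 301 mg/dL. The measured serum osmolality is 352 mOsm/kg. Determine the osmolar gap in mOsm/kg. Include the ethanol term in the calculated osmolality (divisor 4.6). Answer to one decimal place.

Calculated osmolality = 2·Na + glucose + urea + ethanol/4.6
= 2·136 + 4.6 + 4.3 + 301/4.6
= 272 + 4.60 + 4.30 + 65.43
= 346.33 mOsm/kg ≈ 346.3 mOsm/kg
Osmolar gap = measured − calculated = 352 − 346.3 = 5.7 mOsm/kg

5.7 mOsm/kg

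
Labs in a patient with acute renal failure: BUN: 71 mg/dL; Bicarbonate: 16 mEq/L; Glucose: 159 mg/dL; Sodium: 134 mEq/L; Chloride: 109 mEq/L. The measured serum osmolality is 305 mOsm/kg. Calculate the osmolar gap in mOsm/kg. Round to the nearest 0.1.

2.8 mOsm/kg

Calculated osmolality = 2·Na + glucose/18 + BUN/2.8
= 2·134 + 159/18 + 71/2.8
= 268 + 8.83 + 25.36
= 302.19 mOsm/kg ≈ 302.2 mOsm/kg
Osmolar gap = measured − calculated = 305 − 302.2 = 2.8 mOsm/kg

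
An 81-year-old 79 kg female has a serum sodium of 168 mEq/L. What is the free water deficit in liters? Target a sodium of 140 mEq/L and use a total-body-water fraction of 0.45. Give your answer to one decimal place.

TBW = 0.45 · 79 = 35.55 L
Free water deficit = TBW · (Na/140 − 1)
= 35.55 · (168/140 − 1)
= 35.55 · 0.2
= 7.11 L

7.1 L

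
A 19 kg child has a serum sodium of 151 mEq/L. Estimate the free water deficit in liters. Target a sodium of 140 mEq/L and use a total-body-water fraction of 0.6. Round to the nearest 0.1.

TBW = 0.6 · 19 = 11.4 L
Free water deficit = TBW · (Na/140 − 1)
= 11.4 · (151/140 − 1)
= 11.4 · 0.0786
= 0.9 L

0.9 L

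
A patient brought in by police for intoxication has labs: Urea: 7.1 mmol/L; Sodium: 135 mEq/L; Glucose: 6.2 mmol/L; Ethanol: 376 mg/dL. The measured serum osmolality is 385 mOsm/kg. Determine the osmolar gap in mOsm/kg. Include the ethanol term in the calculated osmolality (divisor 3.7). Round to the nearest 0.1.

0.1 mOsm/kg

Calculated osmolality = 2·Na + glucose + urea + ethanol/3.7
= 2·135 + 6.2 + 7.1 + 376/3.7
= 270 + 6.20 + 7.10 + 101.62
= 384.92 mOsm/kg ≈ 384.9 mOsm/kg
Osmolar gap = measured − calculated = 385 − 384.9 = 0.1 mOsm/kg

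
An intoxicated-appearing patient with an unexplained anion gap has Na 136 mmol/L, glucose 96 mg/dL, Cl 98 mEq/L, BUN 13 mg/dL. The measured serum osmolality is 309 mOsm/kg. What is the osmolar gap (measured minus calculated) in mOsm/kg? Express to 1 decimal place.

27.0 mOsm/kg

Calculated osmolality = 2·Na + glucose/18 + BUN/2.8
= 2·136 + 96/18 + 13/2.8
= 272 + 5.33 + 4.64
= 281.97 mOsm/kg ≈ 282.0 mOsm/kg
Osmolar gap = measured − calculated = 309 − 282.0 = 27.0 mOsm/kg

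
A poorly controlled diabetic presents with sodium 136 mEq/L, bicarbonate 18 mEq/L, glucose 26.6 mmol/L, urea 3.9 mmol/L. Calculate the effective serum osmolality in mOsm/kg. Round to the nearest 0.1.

298.6 mOsm/kg

Effective osmolality excludes urea (freely permeant across cell membranes):
2·Na + glucose
= 2·136 + 26.6
= 272 + 26.6
= 298.6 mOsm/kg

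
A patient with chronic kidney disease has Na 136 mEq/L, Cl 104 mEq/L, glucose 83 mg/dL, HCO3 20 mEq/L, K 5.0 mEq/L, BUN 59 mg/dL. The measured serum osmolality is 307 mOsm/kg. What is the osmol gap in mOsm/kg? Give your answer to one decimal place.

9.3 mOsm/kg

Calculated osmolality = 2·Na + glucose/18 + BUN/2.8
= 2·136 + 83/18 + 59/2.8
= 272 + 4.61 + 21.07
= 297.68 mOsm/kg ≈ 297.7 mOsm/kg
Osmolar gap = measured − calculated = 307 − 297.7 = 9.3 mOsm/kg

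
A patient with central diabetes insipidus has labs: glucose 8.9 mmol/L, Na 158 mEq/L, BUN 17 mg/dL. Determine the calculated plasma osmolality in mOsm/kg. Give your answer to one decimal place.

331.0 mOsm/kg

Calculated osmolality = 2·Na + glucose + BUN/2.8
= 2·158 + 8.9 + 17/2.8
= 316 + 8.90 + 6.07
= 330.97 mOsm/kg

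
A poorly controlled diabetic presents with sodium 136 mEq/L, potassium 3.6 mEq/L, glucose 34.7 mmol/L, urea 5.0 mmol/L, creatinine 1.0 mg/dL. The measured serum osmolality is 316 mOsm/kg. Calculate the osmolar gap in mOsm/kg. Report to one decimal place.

Calculated osmolality = 2·Na + glucose + urea
= 2·136 + 34.7 + 5
= 272 + 34.70 + 5
= 311.7 mOsm/kg ≈ 311.7 mOsm/kg
Osmolar gap = measured − calculated = 316 − 311.7 = 4.3 mOsm/kg

4.3 mOsm/kg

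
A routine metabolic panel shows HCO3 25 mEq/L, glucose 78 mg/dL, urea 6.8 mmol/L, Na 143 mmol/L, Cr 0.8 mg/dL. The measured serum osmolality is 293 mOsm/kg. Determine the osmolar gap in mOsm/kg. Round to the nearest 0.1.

-4.1 mOsm/kg

Calculated osmolality = 2·Na + glucose/18 + urea
= 2·143 + 78/18 + 6.8
= 286 + 4.33 + 6.80
= 297.13 mOsm/kg ≈ 297.1 mOsm/kg
Osmolar gap = measured − calculated = 293 − 297.1 = -4.1 mOsm/kg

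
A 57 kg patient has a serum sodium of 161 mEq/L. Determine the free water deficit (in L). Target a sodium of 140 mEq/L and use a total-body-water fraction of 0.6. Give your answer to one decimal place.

5.1 L

TBW = 0.6 · 57 = 34.2 L
Free water deficit = TBW · (Na/140 − 1)
= 34.2 · (161/140 − 1)
= 34.2 · 0.15
= 5.13 L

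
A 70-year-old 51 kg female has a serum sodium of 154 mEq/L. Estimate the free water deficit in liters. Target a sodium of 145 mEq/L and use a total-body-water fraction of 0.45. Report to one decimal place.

TBW = 0.45 · 51 = 22.95 L
Free water deficit = TBW · (Na/145 − 1)
= 22.95 · (154/145 − 1)
= 22.95 · 0.0621
= 1.43 L

1.4 L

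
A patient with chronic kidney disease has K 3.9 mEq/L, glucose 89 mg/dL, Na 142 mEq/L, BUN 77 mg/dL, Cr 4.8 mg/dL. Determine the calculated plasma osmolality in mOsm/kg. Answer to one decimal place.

316.4 mOsm/kg

Calculated osmolality = 2·Na + glucose/18 + BUN/2.8
= 2·142 + 89/18 + 77/2.8
= 284 + 4.94 + 27.50
= 316.44 mOsm/kg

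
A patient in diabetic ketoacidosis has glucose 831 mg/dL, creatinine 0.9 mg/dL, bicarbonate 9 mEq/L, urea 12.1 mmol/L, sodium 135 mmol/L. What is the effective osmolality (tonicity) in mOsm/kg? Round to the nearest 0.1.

Effective osmolality excludes urea (freely permeant across cell membranes):
2·Na + glucose/18
= 2·135 + 831/18
= 270 + 46.17
= 316.17 mOsm/kg

316.2 mOsm/kg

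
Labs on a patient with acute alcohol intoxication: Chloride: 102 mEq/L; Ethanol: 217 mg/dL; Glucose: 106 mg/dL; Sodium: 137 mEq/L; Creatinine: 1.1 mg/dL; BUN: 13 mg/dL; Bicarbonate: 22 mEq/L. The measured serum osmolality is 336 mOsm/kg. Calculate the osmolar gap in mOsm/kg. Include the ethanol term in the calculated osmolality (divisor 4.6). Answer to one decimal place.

4.3 mOsm/kg

Calculated osmolality = 2·Na + glucose/18 + BUN/2.8 + ethanol/4.6
= 2·137 + 106/18 + 13/2.8 + 217/4.6
= 274 + 5.89 + 4.64 + 47.17
= 331.7 mOsm/kg ≈ 331.7 mOsm/kg
Osmolar gap = measured − calculated = 336 − 331.7 = 4.3 mOsm/kg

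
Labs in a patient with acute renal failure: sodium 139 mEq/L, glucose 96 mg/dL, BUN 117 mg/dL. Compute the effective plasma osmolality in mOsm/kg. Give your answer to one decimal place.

283.3 mOsm/kg

Effective osmolality excludes urea (freely permeant across cell membranes):
2·Na + glucose/18
= 2·139 + 96/18
= 278 + 5.33
= 283.33 mOsm/kg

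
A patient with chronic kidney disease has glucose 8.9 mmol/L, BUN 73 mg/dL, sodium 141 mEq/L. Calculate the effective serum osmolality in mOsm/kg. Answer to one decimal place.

Effective osmolality excludes urea (freely permeant across cell membranes):
2·Na + glucose
= 2·141 + 8.9
= 282 + 8.9
= 290.9 mOsm/kg

290.9 mOsm/kg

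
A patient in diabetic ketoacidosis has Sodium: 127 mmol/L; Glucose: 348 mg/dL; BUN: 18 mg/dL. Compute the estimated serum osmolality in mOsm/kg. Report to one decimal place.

Calculated osmolality = 2·Na + glucose/18 + BUN/2.8
= 2·127 + 348/18 + 18/2.8
= 254 + 19.33 + 6.43
= 279.76 mOsm/kg

279.8 mOsm/kg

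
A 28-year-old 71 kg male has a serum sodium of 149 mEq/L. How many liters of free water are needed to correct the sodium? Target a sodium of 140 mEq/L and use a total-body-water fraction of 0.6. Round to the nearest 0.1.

TBW = 0.6 · 71 = 42.6 L
Free water deficit = TBW · (Na/140 − 1)
= 42.6 · (149/140 − 1)
= 42.6 · 0.0643
= 2.74 L

2.7 L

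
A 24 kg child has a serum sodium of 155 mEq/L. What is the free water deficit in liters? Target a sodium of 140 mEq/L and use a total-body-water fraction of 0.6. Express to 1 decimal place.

TBW = 0.6 · 24 = 14.4 L
Free water deficit = TBW · (Na/140 − 1)
= 14.4 · (155/140 − 1)
= 14.4 · 0.1071
= 1.54 L

1.5 L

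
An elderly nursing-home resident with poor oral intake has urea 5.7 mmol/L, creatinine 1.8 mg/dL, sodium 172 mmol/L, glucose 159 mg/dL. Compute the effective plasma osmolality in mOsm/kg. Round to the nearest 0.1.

352.8 mOsm/kg

Effective osmolality excludes urea (freely permeant across cell membranes):
2·Na + glucose/18
= 2·172 + 159/18
= 344 + 8.83
= 352.83 mOsm/kg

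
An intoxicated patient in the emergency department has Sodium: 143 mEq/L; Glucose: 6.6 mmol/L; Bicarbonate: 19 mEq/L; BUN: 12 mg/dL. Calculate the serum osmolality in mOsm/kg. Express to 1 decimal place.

296.9 mOsm/kg

Calculated osmolality = 2·Na + glucose + BUN/2.8
= 2·143 + 6.6 + 12/2.8
= 286 + 6.60 + 4.29
= 296.89 mOsm/kg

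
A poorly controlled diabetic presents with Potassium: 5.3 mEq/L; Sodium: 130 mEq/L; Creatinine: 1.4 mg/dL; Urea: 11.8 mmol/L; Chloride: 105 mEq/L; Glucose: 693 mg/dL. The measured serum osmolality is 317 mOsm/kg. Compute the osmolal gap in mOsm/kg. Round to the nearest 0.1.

6.7 mOsm/kg

Calculated osmolality = 2·Na + glucose/18 + urea
= 2·130 + 693/18 + 11.8
= 260 + 38.50 + 11.80
= 310.3 mOsm/kg ≈ 310.3 mOsm/kg
Osmolar gap = measured − calculated = 317 − 310.3 = 6.7 mOsm/kg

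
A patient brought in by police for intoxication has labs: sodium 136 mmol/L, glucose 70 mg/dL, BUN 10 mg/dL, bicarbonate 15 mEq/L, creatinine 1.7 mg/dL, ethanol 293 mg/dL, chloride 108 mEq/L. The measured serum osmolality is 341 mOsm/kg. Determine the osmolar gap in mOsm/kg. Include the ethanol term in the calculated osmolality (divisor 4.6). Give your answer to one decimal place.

Calculated osmolality = 2·Na + glucose/18 + BUN/2.8 + ethanol/4.6
= 2·136 + 70/18 + 10/2.8 + 293/4.6
= 272 + 3.89 + 3.57 + 63.70
= 343.16 mOsm/kg ≈ 343.2 mOsm/kg
Osmolar gap = measured − calculated = 341 − 343.2 = -2.2 mOsm/kg

-2.2 mOsm/kg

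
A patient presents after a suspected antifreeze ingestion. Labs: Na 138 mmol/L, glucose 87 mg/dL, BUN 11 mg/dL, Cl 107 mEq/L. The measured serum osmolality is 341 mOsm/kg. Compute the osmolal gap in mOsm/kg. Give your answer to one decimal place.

56.2 mOsm/kg

Calculated osmolality = 2·Na + glucose/18 + BUN/2.8
= 2·138 + 87/18 + 11/2.8
= 276 + 4.83 + 3.93
= 284.76 mOsm/kg ≈ 284.8 mOsm/kg
Osmolar gap = measured − calculated = 341 − 284.8 = 56.2 mOsm/kg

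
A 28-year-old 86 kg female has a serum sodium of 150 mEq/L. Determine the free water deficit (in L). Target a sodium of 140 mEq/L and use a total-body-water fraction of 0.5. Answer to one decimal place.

3.1 L

TBW = 0.5 · 86 = 43 L
Free water deficit = TBW · (Na/140 − 1)
= 43 · (150/140 − 1)
= 43 · 0.0714
= 3.07 L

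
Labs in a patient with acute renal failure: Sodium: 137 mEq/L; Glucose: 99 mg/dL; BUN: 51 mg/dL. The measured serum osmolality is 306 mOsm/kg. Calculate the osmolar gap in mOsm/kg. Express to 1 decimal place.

8.3 mOsm/kg

Calculated osmolality = 2·Na + glucose/18 + BUN/2.8
= 2·137 + 99/18 + 51/2.8
= 274 + 5.50 + 18.21
= 297.71 mOsm/kg ≈ 297.7 mOsm/kg
Osmolar gap = measured − calculated = 306 − 297.7 = 8.3 mOsm/kg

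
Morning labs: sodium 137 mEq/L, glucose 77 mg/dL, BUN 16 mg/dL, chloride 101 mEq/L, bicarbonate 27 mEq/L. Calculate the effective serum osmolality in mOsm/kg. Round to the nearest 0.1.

Effective osmolality excludes urea (freely permeant across cell membranes):
2·Na + glucose/18
= 2·137 + 77/18
= 274 + 4.28
= 278.28 mOsm/kg

278.3 mOsm/kg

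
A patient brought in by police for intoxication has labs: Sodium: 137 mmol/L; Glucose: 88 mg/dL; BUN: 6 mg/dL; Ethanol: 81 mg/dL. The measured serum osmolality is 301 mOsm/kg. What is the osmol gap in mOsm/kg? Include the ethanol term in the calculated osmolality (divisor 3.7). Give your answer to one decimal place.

-1.9 mOsm/kg

Calculated osmolality = 2·Na + glucose/18 + BUN/2.8 + ethanol/3.7
= 2·137 + 88/18 + 6/2.8 + 81/3.7
= 274 + 4.89 + 2.14 + 21.89
= 302.92 mOsm/kg ≈ 302.9 mOsm/kg
Osmolar gap = measured − calculated = 301 − 302.9 = -1.9 mOsm/kg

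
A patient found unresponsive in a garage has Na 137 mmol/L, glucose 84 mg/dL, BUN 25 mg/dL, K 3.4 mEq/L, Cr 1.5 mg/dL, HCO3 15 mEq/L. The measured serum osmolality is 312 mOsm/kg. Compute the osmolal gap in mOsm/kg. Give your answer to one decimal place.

Calculated osmolality = 2·Na + glucose/18 + BUN/2.8
= 2·137 + 84/18 + 25/2.8
= 274 + 4.67 + 8.93
= 287.6 mOsm/kg ≈ 287.6 mOsm/kg
Osmolar gap = measured − calculated = 312 − 287.6 = 24.4 mOsm/kg

24.4 mOsm/kg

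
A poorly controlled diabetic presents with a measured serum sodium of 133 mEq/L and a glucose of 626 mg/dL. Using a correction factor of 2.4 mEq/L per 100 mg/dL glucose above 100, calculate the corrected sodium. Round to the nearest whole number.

146 mEq/L

Corrected Na = measured Na + 2.4 · (glucose − 100)/100
= 133 + 2.4 · (626 − 100)/100
= 133 + 12.6
= 145.6 mEq/L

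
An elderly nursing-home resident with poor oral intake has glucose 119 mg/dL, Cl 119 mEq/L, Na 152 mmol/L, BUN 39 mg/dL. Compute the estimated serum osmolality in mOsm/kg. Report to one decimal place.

Calculated osmolality = 2·Na + glucose/18 + BUN/2.8
= 2·152 + 119/18 + 39/2.8
= 304 + 6.61 + 13.93
= 324.54 mOsm/kg

324.5 mOsm/kg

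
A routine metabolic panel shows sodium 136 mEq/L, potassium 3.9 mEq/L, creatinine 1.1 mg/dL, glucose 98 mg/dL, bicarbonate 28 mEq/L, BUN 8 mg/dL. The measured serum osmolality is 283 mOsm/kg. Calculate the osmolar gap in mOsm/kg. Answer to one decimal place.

Calculated osmolality = 2·Na + glucose/18 + BUN/2.8
= 2·136 + 98/18 + 8/2.8
= 272 + 5.44 + 2.86
= 280.3 mOsm/kg ≈ 280.3 mOsm/kg
Osmolar gap = measured − calculated = 283 − 280.3 = 2.7 mOsm/kg

2.7 mOsm/kg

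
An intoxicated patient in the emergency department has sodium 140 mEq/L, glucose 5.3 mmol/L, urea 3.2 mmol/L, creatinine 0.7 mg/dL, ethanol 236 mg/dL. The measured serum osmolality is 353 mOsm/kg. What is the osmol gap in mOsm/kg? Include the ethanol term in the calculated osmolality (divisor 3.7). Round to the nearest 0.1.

0.7 mOsm/kg

Calculated osmolality = 2·Na + glucose + urea + ethanol/3.7
= 2·140 + 5.3 + 3.2 + 236/3.7
= 280 + 5.30 + 3.20 + 63.78
= 352.28 mOsm/kg ≈ 352.3 mOsm/kg
Osmolar gap = measured − calculated = 353 − 352.3 = 0.7 mOsm/kg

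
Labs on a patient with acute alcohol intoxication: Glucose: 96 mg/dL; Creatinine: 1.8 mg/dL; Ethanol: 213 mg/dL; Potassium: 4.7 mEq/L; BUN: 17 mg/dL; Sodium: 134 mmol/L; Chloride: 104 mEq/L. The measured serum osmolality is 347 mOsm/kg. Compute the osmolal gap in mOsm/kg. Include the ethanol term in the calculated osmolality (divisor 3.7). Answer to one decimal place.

Calculated osmolality = 2·Na + glucose/18 + BUN/2.8 + ethanol/3.7
= 2·134 + 96/18 + 17/2.8 + 213/3.7
= 268 + 5.33 + 6.07 + 57.57
= 336.97 mOsm/kg ≈ 337.0 mOsm/kg
Osmolar gap = measured − calculated = 347 − 337.0 = 10.0 mOsm/kg

10.0 mOsm/kg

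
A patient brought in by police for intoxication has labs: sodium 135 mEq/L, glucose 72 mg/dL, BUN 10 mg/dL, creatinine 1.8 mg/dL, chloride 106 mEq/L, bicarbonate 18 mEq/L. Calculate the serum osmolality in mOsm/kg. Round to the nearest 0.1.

Calculated osmolality = 2·Na + glucose/18 + BUN/2.8
= 2·135 + 72/18 + 10/2.8
= 270 + 4 + 3.57
= 277.57 mOsm/kg

277.6 mOsm/kg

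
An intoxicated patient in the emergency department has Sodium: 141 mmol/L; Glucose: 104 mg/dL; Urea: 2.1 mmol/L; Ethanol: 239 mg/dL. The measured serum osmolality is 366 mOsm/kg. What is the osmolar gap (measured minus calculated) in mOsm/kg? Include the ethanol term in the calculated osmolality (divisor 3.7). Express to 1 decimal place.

11.5 mOsm/kg

Calculated osmolality = 2·Na + glucose/18 + urea + ethanol/3.7
= 2·141 + 104/18 + 2.1 + 239/3.7
= 282 + 5.78 + 2.10 + 64.59
= 354.47 mOsm/kg ≈ 354.5 mOsm/kg
Osmolar gap = measured − calculated = 366 − 354.5 = 11.5 mOsm/kg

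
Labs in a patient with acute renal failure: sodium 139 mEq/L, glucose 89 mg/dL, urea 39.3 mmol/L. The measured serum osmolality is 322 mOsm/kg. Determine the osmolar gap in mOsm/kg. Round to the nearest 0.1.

-0.2 mOsm/kg

Calculated osmolality = 2·Na + glucose/18 + urea
= 2·139 + 89/18 + 39.3
= 278 + 4.94 + 39.30
= 322.24 mOsm/kg ≈ 322.2 mOsm/kg
Osmolar gap = measured − calculated = 322 − 322.2 = -0.2 mOsm/kg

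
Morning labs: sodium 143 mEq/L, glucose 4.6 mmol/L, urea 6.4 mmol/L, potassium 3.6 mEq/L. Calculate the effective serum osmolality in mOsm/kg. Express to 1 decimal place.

Effective osmolality excludes urea (freely permeant across cell membranes):
2·Na + glucose
= 2·143 + 4.6
= 286 + 4.6
= 290.6 mOsm/kg

290.6 mOsm/kg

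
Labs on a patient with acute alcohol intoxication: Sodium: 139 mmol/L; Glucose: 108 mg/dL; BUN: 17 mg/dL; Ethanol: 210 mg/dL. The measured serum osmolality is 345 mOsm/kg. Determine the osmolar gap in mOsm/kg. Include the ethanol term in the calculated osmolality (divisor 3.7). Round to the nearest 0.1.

Calculated osmolality = 2·Na + glucose/18 + BUN/2.8 + ethanol/3.7
= 2·139 + 108/18 + 17/2.8 + 210/3.7
= 278 + 6 + 6.07 + 56.76
= 346.83 mOsm/kg ≈ 346.8 mOsm/kg
Osmolar gap = measured − calculated = 345 − 346.8 = -1.8 mOsm/kg

-1.8 mOsm/kg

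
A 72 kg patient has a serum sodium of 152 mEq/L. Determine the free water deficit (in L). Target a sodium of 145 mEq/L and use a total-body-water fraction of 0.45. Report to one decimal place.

1.6 L

TBW = 0.45 · 72 = 32.4 L
Free water deficit = TBW · (Na/145 − 1)
= 32.4 · (152/145 − 1)
= 32.4 · 0.0483
= 1.56 L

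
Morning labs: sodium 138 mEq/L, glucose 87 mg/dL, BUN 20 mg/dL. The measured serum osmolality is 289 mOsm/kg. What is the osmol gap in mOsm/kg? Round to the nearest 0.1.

1.0 mOsm/kg

Calculated osmolality = 2·Na + glucose/18 + BUN/2.8
= 2·138 + 87/18 + 20/2.8
= 276 + 4.83 + 7.14
= 287.97 mOsm/kg ≈ 288.0 mOsm/kg
Osmolar gap = measured − calculated = 289 − 288.0 = 1.0 mOsm/kg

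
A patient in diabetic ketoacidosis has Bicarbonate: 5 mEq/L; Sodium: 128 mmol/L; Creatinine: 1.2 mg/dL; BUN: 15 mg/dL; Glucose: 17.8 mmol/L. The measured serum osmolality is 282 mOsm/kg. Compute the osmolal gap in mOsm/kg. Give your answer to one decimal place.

Calculated osmolality = 2·Na + glucose + BUN/2.8
= 2·128 + 17.8 + 15/2.8
= 256 + 17.80 + 5.36
= 279.16 mOsm/kg ≈ 279.2 mOsm/kg
Osmolar gap = measured − calculated = 282 − 279.2 = 2.8 mOsm/kg

2.8 mOsm/kg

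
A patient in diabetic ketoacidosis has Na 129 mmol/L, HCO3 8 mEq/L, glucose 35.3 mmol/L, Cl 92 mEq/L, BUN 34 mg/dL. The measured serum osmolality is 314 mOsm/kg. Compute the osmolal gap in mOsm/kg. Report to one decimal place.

Calculated osmolality = 2·Na + glucose + BUN/2.8
= 2·129 + 35.3 + 34/2.8
= 258 + 35.30 + 12.14
= 305.44 mOsm/kg ≈ 305.4 mOsm/kg
Osmolar gap = measured − calculated = 314 − 305.4 = 8.6 mOsm/kg

8.6 mOsm/kg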